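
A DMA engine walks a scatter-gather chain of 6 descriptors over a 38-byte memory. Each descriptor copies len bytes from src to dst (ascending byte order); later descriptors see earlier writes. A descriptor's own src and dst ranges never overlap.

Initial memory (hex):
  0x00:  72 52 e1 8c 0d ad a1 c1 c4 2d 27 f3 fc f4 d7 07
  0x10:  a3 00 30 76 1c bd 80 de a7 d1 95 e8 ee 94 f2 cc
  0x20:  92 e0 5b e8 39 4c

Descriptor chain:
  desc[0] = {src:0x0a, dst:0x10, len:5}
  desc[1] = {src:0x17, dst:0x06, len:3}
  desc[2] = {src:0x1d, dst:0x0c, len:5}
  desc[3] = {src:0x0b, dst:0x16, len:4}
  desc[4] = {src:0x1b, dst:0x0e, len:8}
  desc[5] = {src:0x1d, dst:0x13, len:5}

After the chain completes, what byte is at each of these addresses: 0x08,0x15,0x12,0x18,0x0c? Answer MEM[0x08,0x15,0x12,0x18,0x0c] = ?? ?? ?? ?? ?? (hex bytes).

MEM[0x08,0x15,0x12,0x18,0x0c] = d1 cc cc f2 94

#0 dst[0x10+5] := {0x27,0xf3,0xfc,0xf4,0xd7}
#1 dst[0x06+3] := {0xde,0xa7,0xd1}
#2 dst[0x0c+5] := {0x94,0xf2,0xcc,0x92,0xe0}
#3 dst[0x16+4] := {0xf3,0x94,0xf2,0xcc}
#4 dst[0x0e+8] := {0xe8,0xee,0x94,0xf2,0xcc,0x92,0xe0,0x5b}
#5 dst[0x13+5] := {0x94,0xf2,0xcc,0x92,0xe0}
query mem[0x08]=0xd1, mem[0x15]=0xcc, mem[0x12]=0xcc, mem[0x18]=0xf2, mem[0x0c]=0x94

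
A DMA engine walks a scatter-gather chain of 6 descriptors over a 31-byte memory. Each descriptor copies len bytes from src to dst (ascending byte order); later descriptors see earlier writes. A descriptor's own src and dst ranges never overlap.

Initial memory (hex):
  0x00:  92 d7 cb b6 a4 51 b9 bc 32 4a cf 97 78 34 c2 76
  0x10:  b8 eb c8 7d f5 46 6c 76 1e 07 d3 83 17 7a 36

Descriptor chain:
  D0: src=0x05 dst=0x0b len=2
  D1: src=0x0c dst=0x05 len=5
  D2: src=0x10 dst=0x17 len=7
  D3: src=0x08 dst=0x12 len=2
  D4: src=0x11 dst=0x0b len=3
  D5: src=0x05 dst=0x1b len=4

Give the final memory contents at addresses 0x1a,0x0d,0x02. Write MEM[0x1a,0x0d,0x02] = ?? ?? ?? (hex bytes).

MEM[0x1a,0x0d,0x02] = 7d b8 cb

  after D0: wrote 2B at 0x0b = 51b9
  after D1: wrote 5B at 0x05 = b934c276b8
  after D2: wrote 7B at 0x17 = b8ebc87df5466c
  after D3: wrote 2B at 0x12 = 76b8
  after D4: wrote 3B at 0x0b = eb76b8
  after D5: wrote 4B at 0x1b = b934c276
query mem[0x1a]=0x7d, mem[0x0d]=0xb8, mem[0x02]=0xcb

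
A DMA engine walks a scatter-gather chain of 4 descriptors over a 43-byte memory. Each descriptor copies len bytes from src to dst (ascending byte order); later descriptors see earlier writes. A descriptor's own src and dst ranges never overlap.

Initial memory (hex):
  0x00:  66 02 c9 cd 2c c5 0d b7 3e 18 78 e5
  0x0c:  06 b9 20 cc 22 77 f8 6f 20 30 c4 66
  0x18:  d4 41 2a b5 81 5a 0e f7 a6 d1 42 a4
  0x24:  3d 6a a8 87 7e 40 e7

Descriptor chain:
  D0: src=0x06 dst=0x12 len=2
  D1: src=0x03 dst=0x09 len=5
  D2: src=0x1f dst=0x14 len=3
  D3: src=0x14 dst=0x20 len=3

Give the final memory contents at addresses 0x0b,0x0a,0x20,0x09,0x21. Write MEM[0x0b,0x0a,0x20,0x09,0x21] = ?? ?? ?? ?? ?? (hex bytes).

MEM[0x0b,0x0a,0x20,0x09,0x21] = c5 2c f7 cd a6

#0 dst[0x12+2] := {0x0d,0xb7}
#1 dst[0x09+5] := {0xcd,0x2c,0xc5,0x0d,0xb7}
#2 dst[0x14+3] := {0xf7,0xa6,0xd1}
#3 dst[0x20+3] := {0xf7,0xa6,0xd1}
query mem[0x0b]=0xc5, mem[0x0a]=0x2c, mem[0x20]=0xf7, mem[0x09]=0xcd, mem[0x21]=0xa6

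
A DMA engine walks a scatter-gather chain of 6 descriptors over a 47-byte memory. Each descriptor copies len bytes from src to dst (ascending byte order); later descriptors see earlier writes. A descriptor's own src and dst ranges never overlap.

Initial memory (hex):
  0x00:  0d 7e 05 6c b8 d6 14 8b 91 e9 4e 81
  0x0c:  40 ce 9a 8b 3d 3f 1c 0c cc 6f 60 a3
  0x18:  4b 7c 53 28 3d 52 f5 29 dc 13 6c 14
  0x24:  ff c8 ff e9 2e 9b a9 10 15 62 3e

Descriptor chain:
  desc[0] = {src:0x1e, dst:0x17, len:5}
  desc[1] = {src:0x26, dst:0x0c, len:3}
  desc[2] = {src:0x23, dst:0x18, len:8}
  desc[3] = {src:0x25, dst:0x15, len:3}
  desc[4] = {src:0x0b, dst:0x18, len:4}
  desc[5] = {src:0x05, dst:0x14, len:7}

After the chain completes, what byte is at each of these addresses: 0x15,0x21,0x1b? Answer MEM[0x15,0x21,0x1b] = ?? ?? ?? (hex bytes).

D0: mem[0x17..0x1b] <- [f5 29 dc 13 6c]
D1: mem[0x0c..0x0e] <- [ff e9 2e]
D2: mem[0x18..0x1f] <- [14 ff c8 ff e9 2e 9b a9]
D3: mem[0x15..0x17] <- [c8 ff e9]
D4: mem[0x18..0x1b] <- [81 ff e9 2e]
D5: mem[0x14..0x1a] <- [d6 14 8b 91 e9 4e 81]
query mem[0x15]=0x14, mem[0x21]=0x13, mem[0x1b]=0x2e

MEM[0x15,0x21,0x1b] = 14 13 2e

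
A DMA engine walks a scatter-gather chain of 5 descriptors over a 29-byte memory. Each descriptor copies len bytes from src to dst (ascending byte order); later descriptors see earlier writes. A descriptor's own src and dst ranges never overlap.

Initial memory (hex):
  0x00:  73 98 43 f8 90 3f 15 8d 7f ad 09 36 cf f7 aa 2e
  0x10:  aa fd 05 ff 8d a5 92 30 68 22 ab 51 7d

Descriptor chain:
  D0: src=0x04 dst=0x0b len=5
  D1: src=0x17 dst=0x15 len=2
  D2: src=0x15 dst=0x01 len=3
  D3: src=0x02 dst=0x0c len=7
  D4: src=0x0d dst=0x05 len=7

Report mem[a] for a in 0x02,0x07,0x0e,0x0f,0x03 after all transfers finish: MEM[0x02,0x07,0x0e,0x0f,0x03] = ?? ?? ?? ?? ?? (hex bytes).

#0 dst[0x0b+5] := {0x90,0x3f,0x15,0x8d,0x7f}
#1 dst[0x15+2] := {0x30,0x68}
#2 dst[0x01+3] := {0x30,0x68,0x30}
#3 dst[0x0c+7] := {0x68,0x30,0x90,0x3f,0x15,0x8d,0x7f}
#4 dst[0x05+7] := {0x30,0x90,0x3f,0x15,0x8d,0x7f,0xff}
query mem[0x02]=0x68, mem[0x07]=0x3f, mem[0x0e]=0x90, mem[0x0f]=0x3f, mem[0x03]=0x30

MEM[0x02,0x07,0x0e,0x0f,0x03] = 68 3f 90 3f 30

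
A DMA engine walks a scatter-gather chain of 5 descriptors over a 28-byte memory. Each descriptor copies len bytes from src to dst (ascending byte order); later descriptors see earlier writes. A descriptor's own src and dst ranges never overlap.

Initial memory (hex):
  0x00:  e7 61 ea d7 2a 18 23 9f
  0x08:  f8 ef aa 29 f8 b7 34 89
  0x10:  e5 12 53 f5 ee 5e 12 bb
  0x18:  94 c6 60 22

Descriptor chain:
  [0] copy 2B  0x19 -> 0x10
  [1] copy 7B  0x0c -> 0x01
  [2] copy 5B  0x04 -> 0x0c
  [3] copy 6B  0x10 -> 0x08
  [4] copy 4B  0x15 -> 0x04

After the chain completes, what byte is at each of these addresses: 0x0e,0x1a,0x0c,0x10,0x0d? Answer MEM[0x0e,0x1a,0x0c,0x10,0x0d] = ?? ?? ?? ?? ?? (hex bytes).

D0: mem[0x10..0x11] <- [c6 60]
D1: mem[0x01..0x07] <- [f8 b7 34 89 c6 60 53]
D2: mem[0x0c..0x10] <- [89 c6 60 53 f8]
D3: mem[0x08..0x0d] <- [f8 60 53 f5 ee 5e]
D4: mem[0x04..0x07] <- [5e 12 bb 94]
query mem[0x0e]=0x60, mem[0x1a]=0x60, mem[0x0c]=0xee, mem[0x10]=0xf8, mem[0x0d]=0x5e

MEM[0x0e,0x1a,0x0c,0x10,0x0d] = 60 60 ee f8 5e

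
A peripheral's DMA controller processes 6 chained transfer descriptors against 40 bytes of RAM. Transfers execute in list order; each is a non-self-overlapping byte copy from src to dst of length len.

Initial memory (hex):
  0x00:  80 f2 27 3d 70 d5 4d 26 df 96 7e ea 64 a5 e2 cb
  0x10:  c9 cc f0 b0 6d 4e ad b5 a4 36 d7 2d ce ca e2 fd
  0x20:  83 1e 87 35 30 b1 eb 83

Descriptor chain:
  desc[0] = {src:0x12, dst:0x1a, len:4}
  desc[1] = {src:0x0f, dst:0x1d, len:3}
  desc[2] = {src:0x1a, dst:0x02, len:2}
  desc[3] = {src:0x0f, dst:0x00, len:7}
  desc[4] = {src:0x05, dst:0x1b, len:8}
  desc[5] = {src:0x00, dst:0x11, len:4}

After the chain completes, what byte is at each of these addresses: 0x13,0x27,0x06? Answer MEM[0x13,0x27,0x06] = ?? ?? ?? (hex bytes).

MEM[0x13,0x27,0x06] = cc 83 4e

[0] 0x12->0x1a len=4 : f0 b0 6d 4e
[1] 0x0f->0x1d len=3 : cb c9 cc
[2] 0x1a->0x02 len=2 : f0 b0
[3] 0x0f->0x00 len=7 : cb c9 cc f0 b0 6d 4e
[4] 0x05->0x1b len=8 : 6d 4e 26 df 96 7e ea 64
[5] 0x00->0x11 len=4 : cb c9 cc f0
query mem[0x13]=0xcc, mem[0x27]=0x83, mem[0x06]=0x4e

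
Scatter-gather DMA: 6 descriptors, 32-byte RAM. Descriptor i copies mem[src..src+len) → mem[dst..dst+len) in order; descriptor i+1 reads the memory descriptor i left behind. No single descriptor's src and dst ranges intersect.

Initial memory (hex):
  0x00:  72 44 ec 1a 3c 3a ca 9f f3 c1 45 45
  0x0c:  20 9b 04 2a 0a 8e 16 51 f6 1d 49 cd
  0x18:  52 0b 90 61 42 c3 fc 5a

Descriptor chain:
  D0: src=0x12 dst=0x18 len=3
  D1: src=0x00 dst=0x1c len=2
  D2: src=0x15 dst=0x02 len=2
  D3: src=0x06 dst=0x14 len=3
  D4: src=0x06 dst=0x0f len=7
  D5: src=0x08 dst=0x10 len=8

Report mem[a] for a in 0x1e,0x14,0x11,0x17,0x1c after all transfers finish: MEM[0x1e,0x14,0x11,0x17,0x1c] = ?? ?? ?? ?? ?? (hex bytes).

MEM[0x1e,0x14,0x11,0x17,0x1c] = fc 20 c1 ca 72

D0: mem[0x18..0x1a] <- [16 51 f6]
D1: mem[0x1c..0x1d] <- [72 44]
D2: mem[0x02..0x03] <- [1d 49]
D3: mem[0x14..0x16] <- [ca 9f f3]
D4: mem[0x0f..0x15] <- [ca 9f f3 c1 45 45 20]
D5: mem[0x10..0x17] <- [f3 c1 45 45 20 9b 04 ca]
query mem[0x1e]=0xfc, mem[0x14]=0x20, mem[0x11]=0xc1, mem[0x17]=0xca, mem[0x1c]=0x72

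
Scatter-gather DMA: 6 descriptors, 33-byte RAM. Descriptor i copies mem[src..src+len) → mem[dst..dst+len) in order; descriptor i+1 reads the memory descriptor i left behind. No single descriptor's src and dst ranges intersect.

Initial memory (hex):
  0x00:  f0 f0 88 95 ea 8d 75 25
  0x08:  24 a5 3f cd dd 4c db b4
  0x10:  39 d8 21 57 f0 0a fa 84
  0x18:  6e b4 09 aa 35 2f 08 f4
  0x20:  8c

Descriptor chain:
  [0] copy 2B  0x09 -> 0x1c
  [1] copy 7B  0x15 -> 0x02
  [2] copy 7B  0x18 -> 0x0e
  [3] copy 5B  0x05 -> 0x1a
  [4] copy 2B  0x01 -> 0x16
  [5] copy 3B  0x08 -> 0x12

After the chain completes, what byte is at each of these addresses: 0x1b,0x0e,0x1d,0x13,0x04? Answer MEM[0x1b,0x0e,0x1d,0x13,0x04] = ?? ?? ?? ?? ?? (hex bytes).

#0 dst[0x1c+2] := {0xa5,0x3f}
#1 dst[0x02+7] := {0x0a,0xfa,0x84,0x6e,0xb4,0x09,0xaa}
#2 dst[0x0e+7] := {0x6e,0xb4,0x09,0xaa,0xa5,0x3f,0x08}
#3 dst[0x1a+5] := {0x6e,0xb4,0x09,0xaa,0xa5}
#4 dst[0x16+2] := {0xf0,0x0a}
#5 dst[0x12+3] := {0xaa,0xa5,0x3f}
query mem[0x1b]=0xb4, mem[0x0e]=0x6e, mem[0x1d]=0xaa, mem[0x13]=0xa5, mem[0x04]=0x84

MEM[0x1b,0x0e,0x1d,0x13,0x04] = b4 6e aa a5 84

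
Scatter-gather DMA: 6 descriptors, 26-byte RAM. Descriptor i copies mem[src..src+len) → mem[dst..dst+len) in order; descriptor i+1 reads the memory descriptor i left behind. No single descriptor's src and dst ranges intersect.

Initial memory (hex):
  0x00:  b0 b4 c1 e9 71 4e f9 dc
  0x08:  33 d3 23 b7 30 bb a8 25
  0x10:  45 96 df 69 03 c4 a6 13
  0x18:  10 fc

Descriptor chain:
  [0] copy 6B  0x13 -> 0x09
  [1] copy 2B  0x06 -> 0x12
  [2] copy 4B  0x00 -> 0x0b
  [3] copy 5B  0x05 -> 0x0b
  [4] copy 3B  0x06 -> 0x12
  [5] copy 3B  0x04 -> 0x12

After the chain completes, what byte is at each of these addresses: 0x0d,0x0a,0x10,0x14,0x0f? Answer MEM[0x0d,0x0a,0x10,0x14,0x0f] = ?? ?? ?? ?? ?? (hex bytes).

MEM[0x0d,0x0a,0x10,0x14,0x0f] = dc 03 45 f9 69

[0] 0x13->0x09 len=6 : 69 03 c4 a6 13 10
[1] 0x06->0x12 len=2 : f9 dc
[2] 0x00->0x0b len=4 : b0 b4 c1 e9
[3] 0x05->0x0b len=5 : 4e f9 dc 33 69
[4] 0x06->0x12 len=3 : f9 dc 33
[5] 0x04->0x12 len=3 : 71 4e f9
query mem[0x0d]=0xdc, mem[0x0a]=0x03, mem[0x10]=0x45, mem[0x14]=0xf9, mem[0x0f]=0x69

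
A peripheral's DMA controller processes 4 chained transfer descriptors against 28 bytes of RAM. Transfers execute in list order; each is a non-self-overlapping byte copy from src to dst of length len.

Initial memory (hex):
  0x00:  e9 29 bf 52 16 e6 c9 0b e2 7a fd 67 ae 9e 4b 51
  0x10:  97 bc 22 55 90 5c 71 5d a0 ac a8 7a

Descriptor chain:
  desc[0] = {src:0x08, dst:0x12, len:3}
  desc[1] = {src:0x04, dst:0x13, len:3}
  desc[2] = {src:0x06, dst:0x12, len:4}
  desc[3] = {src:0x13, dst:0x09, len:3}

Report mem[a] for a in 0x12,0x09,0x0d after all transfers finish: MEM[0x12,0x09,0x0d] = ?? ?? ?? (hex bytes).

MEM[0x12,0x09,0x0d] = c9 0b 9e

  after D0: wrote 3B at 0x12 = e27afd
  after D1: wrote 3B at 0x13 = 16e6c9
  after D2: wrote 4B at 0x12 = c90be27a
  after D3: wrote 3B at 0x09 = 0be27a
query mem[0x12]=0xc9, mem[0x09]=0x0b, mem[0x0d]=0x9e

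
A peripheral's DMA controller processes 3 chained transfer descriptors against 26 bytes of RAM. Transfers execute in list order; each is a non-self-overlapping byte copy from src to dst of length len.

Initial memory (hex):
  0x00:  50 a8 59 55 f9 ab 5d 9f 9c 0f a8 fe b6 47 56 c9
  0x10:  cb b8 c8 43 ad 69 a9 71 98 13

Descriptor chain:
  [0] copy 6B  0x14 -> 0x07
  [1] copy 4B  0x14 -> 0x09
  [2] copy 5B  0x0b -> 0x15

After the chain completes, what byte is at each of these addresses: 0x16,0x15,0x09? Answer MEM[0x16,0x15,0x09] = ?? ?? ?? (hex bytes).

MEM[0x16,0x15,0x09] = 71 a9 ad

D0: mem[0x07..0x0c] <- [ad 69 a9 71 98 13]
D1: mem[0x09..0x0c] <- [ad 69 a9 71]
D2: mem[0x15..0x19] <- [a9 71 47 56 c9]
query mem[0x16]=0x71, mem[0x15]=0xa9, mem[0x09]=0xad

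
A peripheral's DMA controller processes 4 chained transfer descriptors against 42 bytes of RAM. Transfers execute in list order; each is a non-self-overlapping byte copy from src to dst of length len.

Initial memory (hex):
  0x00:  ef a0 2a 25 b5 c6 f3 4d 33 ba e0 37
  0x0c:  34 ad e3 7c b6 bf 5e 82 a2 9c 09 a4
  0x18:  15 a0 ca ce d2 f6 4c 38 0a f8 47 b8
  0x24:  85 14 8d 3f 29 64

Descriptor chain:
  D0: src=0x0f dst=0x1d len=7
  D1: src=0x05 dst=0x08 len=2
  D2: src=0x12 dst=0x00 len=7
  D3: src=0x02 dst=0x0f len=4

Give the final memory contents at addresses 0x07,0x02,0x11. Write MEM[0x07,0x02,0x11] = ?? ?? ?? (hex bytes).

MEM[0x07,0x02,0x11] = 4d a2 09

#0 dst[0x1d+7] := {0x7c,0xb6,0xbf,0x5e,0x82,0xa2,0x9c}
#1 dst[0x08+2] := {0xc6,0xf3}
#2 dst[0x00+7] := {0x5e,0x82,0xa2,0x9c,0x09,0xa4,0x15}
#3 dst[0x0f+4] := {0xa2,0x9c,0x09,0xa4}
query mem[0x07]=0x4d, mem[0x02]=0xa2, mem[0x11]=0x09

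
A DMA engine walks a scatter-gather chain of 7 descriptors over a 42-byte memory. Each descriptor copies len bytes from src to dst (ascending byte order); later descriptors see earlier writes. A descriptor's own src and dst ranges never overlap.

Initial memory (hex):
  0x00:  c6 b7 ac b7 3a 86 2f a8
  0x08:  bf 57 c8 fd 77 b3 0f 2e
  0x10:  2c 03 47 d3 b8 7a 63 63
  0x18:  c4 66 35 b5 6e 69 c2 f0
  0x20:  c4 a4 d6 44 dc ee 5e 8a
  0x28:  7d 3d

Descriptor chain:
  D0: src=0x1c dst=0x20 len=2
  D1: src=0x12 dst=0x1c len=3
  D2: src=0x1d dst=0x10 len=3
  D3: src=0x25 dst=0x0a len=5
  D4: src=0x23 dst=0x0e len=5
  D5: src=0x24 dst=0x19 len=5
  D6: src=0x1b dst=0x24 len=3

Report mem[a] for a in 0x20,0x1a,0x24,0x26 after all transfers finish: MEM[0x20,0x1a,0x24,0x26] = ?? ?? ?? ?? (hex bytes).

D0: mem[0x20..0x21] <- [6e 69]
D1: mem[0x1c..0x1e] <- [47 d3 b8]
D2: mem[0x10..0x12] <- [d3 b8 f0]
D3: mem[0x0a..0x0e] <- [ee 5e 8a 7d 3d]
D4: mem[0x0e..0x12] <- [44 dc ee 5e 8a]
D5: mem[0x19..0x1d] <- [dc ee 5e 8a 7d]
D6: mem[0x24..0x26] <- [5e 8a 7d]
query mem[0x20]=0x6e, mem[0x1a]=0xee, mem[0x24]=0x5e, mem[0x26]=0x7d

MEM[0x20,0x1a,0x24,0x26] = 6e ee 5e 7d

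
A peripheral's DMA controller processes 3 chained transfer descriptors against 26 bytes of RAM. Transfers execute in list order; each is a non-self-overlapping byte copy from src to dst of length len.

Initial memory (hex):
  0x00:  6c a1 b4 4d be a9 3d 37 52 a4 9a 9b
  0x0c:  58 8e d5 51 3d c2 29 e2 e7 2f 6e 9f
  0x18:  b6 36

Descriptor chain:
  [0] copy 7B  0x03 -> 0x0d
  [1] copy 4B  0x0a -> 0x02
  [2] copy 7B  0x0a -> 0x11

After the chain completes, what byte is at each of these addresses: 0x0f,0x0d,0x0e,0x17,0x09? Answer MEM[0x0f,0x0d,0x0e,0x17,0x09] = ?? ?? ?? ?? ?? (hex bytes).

MEM[0x0f,0x0d,0x0e,0x17,0x09] = a9 4d be 3d a4

  after D0: wrote 7B at 0x0d = 4dbea93d3752a4
  after D1: wrote 4B at 0x02 = 9a9b584d
  after D2: wrote 7B at 0x11 = 9a9b584dbea93d
query mem[0x0f]=0xa9, mem[0x0d]=0x4d, mem[0x0e]=0xbe, mem[0x17]=0x3d, mem[0x09]=0xa4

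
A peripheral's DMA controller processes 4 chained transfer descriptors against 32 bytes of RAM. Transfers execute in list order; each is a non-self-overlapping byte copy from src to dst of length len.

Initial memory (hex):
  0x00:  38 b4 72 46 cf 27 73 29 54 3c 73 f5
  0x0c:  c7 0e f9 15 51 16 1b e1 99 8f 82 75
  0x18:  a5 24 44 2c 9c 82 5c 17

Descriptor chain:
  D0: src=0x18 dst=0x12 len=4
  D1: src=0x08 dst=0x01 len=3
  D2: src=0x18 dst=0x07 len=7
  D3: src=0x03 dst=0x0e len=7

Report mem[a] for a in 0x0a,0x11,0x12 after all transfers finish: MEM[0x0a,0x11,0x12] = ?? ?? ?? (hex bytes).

#0 dst[0x12+4] := {0xa5,0x24,0x44,0x2c}
#1 dst[0x01+3] := {0x54,0x3c,0x73}
#2 dst[0x07+7] := {0xa5,0x24,0x44,0x2c,0x9c,0x82,0x5c}
#3 dst[0x0e+7] := {0x73,0xcf,0x27,0x73,0xa5,0x24,0x44}
query mem[0x0a]=0x2c, mem[0x11]=0x73, mem[0x12]=0xa5

MEM[0x0a,0x11,0x12] = 2c 73 a5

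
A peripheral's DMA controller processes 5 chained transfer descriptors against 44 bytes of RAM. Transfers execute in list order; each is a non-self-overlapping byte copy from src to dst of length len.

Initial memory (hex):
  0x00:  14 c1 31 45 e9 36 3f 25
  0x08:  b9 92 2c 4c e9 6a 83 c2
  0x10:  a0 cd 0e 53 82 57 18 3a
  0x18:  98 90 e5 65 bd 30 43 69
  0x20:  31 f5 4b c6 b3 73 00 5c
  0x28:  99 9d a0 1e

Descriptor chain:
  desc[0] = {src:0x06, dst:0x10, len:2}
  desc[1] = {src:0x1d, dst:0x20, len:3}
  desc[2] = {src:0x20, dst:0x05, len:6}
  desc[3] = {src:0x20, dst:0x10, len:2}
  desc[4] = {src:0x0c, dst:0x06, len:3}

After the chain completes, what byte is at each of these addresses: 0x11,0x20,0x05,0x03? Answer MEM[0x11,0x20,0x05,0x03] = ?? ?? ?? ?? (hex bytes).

#0 dst[0x10+2] := {0x3f,0x25}
#1 dst[0x20+3] := {0x30,0x43,0x69}
#2 dst[0x05+6] := {0x30,0x43,0x69,0xc6,0xb3,0x73}
#3 dst[0x10+2] := {0x30,0x43}
#4 dst[0x06+3] := {0xe9,0x6a,0x83}
query mem[0x11]=0x43, mem[0x20]=0x30, mem[0x05]=0x30, mem[0x03]=0x45

MEM[0x11,0x20,0x05,0x03] = 43 30 30 45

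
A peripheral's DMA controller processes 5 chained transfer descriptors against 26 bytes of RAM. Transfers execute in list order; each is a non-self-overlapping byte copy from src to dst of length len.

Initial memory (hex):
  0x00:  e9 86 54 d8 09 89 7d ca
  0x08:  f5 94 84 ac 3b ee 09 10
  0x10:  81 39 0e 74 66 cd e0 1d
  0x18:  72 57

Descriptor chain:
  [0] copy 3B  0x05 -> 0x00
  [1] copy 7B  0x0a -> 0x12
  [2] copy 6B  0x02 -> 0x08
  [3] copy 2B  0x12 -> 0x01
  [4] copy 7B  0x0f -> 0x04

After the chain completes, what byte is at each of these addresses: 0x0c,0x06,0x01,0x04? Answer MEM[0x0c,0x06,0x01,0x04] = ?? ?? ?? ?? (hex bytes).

MEM[0x0c,0x06,0x01,0x04] = 7d 39 84 10

D0: mem[0x00..0x02] <- [89 7d ca]
D1: mem[0x12..0x18] <- [84 ac 3b ee 09 10 81]
D2: mem[0x08..0x0d] <- [ca d8 09 89 7d ca]
D3: mem[0x01..0x02] <- [84 ac]
D4: mem[0x04..0x0a] <- [10 81 39 84 ac 3b ee]
query mem[0x0c]=0x7d, mem[0x06]=0x39, mem[0x01]=0x84, mem[0x04]=0x10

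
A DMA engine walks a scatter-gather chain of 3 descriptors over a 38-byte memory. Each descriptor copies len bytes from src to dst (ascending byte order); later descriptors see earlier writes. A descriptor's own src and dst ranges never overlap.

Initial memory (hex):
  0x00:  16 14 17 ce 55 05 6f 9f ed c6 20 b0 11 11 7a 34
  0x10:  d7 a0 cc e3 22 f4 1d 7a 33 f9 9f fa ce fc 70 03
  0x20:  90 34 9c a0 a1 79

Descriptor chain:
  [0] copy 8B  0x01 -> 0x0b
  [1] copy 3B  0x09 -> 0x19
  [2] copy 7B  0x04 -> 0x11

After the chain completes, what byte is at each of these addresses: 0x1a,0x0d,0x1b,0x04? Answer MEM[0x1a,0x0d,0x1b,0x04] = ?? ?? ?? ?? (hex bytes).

D0: mem[0x0b..0x12] <- [14 17 ce 55 05 6f 9f ed]
D1: mem[0x19..0x1b] <- [c6 20 14]
D2: mem[0x11..0x17] <- [55 05 6f 9f ed c6 20]
query mem[0x1a]=0x20, mem[0x0d]=0xce, mem[0x1b]=0x14, mem[0x04]=0x55

MEM[0x1a,0x0d,0x1b,0x04] = 20 ce 14 55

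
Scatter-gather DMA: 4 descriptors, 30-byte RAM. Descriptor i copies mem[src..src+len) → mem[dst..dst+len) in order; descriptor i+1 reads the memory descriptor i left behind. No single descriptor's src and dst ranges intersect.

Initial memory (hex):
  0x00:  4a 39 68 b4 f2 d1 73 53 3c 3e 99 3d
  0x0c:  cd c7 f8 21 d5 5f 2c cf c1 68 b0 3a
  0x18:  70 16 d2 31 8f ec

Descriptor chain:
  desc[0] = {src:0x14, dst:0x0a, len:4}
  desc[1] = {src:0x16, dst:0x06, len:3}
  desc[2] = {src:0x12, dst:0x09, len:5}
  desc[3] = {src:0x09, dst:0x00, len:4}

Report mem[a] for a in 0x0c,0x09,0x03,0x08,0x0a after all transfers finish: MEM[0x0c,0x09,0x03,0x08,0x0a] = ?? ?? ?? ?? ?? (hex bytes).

MEM[0x0c,0x09,0x03,0x08,0x0a] = 68 2c 68 70 cf

D0: mem[0x0a..0x0d] <- [c1 68 b0 3a]
D1: mem[0x06..0x08] <- [b0 3a 70]
D2: mem[0x09..0x0d] <- [2c cf c1 68 b0]
D3: mem[0x00..0x03] <- [2c cf c1 68]
query mem[0x0c]=0x68, mem[0x09]=0x2c, mem[0x03]=0x68, mem[0x08]=0x70, mem[0x0a]=0xcf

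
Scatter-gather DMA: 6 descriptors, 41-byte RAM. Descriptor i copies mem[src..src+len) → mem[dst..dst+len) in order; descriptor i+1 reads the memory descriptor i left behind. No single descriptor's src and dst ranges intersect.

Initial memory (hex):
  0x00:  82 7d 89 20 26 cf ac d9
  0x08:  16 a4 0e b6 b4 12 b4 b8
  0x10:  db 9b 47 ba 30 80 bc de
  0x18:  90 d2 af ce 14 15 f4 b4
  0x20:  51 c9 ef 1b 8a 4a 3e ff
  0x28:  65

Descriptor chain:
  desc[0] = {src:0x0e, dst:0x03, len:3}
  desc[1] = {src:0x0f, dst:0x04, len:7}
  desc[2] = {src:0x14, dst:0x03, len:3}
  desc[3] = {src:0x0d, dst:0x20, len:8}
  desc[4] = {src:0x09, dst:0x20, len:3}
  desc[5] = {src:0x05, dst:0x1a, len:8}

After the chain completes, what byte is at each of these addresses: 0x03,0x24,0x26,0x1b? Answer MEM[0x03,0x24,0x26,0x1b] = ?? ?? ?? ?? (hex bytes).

  after D0: wrote 3B at 0x03 = b4b8db
  after D1: wrote 7B at 0x04 = b8db9b47ba3080
  after D2: wrote 3B at 0x03 = 3080bc
  after D3: wrote 8B at 0x20 = 12b4b8db9b47ba30
  after D4: wrote 3B at 0x20 = 3080b6
  after D5: wrote 8B at 0x1a = bc9b47ba3080b6b4
query mem[0x03]=0x30, mem[0x24]=0x9b, mem[0x26]=0xba, mem[0x1b]=0x9b

MEM[0x03,0x24,0x26,0x1b] = 30 9b ba 9b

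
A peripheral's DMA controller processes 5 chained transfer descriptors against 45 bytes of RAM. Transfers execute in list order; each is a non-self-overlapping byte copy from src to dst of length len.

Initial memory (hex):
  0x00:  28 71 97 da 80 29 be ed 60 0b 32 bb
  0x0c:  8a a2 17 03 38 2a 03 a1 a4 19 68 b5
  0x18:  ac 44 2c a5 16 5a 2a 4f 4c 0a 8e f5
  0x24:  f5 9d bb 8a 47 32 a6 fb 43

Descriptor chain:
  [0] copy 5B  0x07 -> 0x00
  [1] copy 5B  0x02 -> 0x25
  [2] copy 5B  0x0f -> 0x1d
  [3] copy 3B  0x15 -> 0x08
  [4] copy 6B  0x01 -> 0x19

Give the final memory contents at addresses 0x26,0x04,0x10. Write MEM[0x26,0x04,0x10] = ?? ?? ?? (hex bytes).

MEM[0x26,0x04,0x10] = 32 bb 38

D0: mem[0x00..0x04] <- [ed 60 0b 32 bb]
D1: mem[0x25..0x29] <- [0b 32 bb 29 be]
D2: mem[0x1d..0x21] <- [03 38 2a 03 a1]
D3: mem[0x08..0x0a] <- [19 68 b5]
D4: mem[0x19..0x1e] <- [60 0b 32 bb 29 be]
query mem[0x26]=0x32, mem[0x04]=0xbb, mem[0x10]=0x38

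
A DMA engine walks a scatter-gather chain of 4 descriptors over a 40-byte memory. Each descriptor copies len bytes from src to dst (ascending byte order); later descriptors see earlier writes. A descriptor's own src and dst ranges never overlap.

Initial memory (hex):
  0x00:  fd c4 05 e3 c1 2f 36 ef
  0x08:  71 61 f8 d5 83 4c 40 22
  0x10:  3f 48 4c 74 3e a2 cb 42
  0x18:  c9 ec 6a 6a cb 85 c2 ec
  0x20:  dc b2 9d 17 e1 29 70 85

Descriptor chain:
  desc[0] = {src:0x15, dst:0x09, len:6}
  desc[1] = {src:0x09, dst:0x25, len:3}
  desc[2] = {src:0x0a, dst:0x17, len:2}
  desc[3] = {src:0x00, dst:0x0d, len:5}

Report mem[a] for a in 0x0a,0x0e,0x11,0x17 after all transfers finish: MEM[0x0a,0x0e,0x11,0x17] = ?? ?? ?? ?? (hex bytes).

MEM[0x0a,0x0e,0x11,0x17] = cb c4 c1 cb

[0] 0x15->0x09 len=6 : a2 cb 42 c9 ec 6a
[1] 0x09->0x25 len=3 : a2 cb 42
[2] 0x0a->0x17 len=2 : cb 42
[3] 0x00->0x0d len=5 : fd c4 05 e3 c1
query mem[0x0a]=0xcb, mem[0x0e]=0xc4, mem[0x11]=0xc1, mem[0x17]=0xcb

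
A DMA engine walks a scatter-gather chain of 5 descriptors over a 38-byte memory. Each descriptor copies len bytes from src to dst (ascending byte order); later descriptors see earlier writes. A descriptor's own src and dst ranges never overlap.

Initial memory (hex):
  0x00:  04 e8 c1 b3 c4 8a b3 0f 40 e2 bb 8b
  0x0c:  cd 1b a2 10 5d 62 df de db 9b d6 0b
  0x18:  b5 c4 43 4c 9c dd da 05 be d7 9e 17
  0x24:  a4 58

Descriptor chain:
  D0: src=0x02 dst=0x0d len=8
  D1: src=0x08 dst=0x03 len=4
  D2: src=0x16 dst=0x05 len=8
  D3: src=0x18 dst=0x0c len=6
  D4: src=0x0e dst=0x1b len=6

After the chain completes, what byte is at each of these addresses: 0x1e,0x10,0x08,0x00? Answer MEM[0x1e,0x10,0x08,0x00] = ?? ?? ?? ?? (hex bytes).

MEM[0x1e,0x10,0x08,0x00] = dd 9c c4 04

[0] 0x02->0x0d len=8 : c1 b3 c4 8a b3 0f 40 e2
[1] 0x08->0x03 len=4 : 40 e2 bb 8b
[2] 0x16->0x05 len=8 : d6 0b b5 c4 43 4c 9c dd
[3] 0x18->0x0c len=6 : b5 c4 43 4c 9c dd
[4] 0x0e->0x1b len=6 : 43 4c 9c dd 0f 40
query mem[0x1e]=0xdd, mem[0x10]=0x9c, mem[0x08]=0xc4, mem[0x00]=0x04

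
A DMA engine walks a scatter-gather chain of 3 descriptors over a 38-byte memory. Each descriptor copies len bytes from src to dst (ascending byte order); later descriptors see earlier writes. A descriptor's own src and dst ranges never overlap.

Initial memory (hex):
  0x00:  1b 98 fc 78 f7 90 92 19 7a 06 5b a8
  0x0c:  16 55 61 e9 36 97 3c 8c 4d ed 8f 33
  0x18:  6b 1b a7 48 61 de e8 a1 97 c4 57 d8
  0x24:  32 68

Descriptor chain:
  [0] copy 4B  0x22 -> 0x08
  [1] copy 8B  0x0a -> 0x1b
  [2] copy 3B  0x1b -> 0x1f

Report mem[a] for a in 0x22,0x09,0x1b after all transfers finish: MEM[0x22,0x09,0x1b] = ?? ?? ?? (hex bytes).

[0] 0x22->0x08 len=4 : 57 d8 32 68
[1] 0x0a->0x1b len=8 : 32 68 16 55 61 e9 36 97
[2] 0x1b->0x1f len=3 : 32 68 16
query mem[0x22]=0x97, mem[0x09]=0xd8, mem[0x1b]=0x32

MEM[0x22,0x09,0x1b] = 97 d8 32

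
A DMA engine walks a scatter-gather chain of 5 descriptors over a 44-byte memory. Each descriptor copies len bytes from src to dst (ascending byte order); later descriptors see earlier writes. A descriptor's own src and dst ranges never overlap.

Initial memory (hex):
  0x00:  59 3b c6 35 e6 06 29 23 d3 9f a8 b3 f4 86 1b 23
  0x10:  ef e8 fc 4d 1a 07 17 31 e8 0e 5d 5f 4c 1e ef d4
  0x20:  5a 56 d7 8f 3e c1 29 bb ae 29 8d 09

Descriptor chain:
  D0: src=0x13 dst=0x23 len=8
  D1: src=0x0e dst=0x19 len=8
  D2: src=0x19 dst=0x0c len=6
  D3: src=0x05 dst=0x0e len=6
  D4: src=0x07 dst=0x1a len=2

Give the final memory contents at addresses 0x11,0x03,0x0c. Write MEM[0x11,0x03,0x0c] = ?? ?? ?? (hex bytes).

MEM[0x11,0x03,0x0c] = d3 35 1b

D0: mem[0x23..0x2a] <- [4d 1a 07 17 31 e8 0e 5d]
D1: mem[0x19..0x20] <- [1b 23 ef e8 fc 4d 1a 07]
D2: mem[0x0c..0x11] <- [1b 23 ef e8 fc 4d]
D3: mem[0x0e..0x13] <- [06 29 23 d3 9f a8]
D4: mem[0x1a..0x1b] <- [23 d3]
query mem[0x11]=0xd3, mem[0x03]=0x35, mem[0x0c]=0x1b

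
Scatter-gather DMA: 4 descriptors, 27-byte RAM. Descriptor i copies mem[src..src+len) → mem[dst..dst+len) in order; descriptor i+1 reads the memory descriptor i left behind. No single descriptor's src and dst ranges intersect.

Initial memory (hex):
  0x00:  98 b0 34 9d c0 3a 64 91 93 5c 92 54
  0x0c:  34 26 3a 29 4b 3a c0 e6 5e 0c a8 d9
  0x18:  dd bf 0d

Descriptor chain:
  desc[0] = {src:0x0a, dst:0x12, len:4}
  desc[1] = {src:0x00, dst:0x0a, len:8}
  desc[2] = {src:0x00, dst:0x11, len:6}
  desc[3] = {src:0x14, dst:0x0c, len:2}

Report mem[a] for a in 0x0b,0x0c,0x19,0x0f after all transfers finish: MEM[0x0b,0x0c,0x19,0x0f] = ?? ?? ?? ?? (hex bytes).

#0 dst[0x12+4] := {0x92,0x54,0x34,0x26}
#1 dst[0x0a+8] := {0x98,0xb0,0x34,0x9d,0xc0,0x3a,0x64,0x91}
#2 dst[0x11+6] := {0x98,0xb0,0x34,0x9d,0xc0,0x3a}
#3 dst[0x0c+2] := {0x9d,0xc0}
query mem[0x0b]=0xb0, mem[0x0c]=0x9d, mem[0x19]=0xbf, mem[0x0f]=0x3a

MEM[0x0b,0x0c,0x19,0x0f] = b0 9d bf 3a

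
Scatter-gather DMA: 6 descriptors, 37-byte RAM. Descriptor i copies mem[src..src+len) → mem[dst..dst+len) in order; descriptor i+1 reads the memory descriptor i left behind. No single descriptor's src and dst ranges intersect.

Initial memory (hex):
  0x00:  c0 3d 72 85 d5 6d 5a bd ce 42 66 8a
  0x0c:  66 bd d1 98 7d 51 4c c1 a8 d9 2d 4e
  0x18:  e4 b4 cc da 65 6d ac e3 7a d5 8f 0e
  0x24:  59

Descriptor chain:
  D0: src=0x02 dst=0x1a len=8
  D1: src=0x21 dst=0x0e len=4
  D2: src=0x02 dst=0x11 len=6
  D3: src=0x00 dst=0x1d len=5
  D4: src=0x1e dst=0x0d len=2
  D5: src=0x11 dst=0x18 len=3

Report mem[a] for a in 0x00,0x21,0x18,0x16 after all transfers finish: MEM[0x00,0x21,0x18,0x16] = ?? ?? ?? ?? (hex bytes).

MEM[0x00,0x21,0x18,0x16] = c0 d5 72 bd

[0] 0x02->0x1a len=8 : 72 85 d5 6d 5a bd ce 42
[1] 0x21->0x0e len=4 : 42 8f 0e 59
[2] 0x02->0x11 len=6 : 72 85 d5 6d 5a bd
[3] 0x00->0x1d len=5 : c0 3d 72 85 d5
[4] 0x1e->0x0d len=2 : 3d 72
[5] 0x11->0x18 len=3 : 72 85 d5
query mem[0x00]=0xc0, mem[0x21]=0xd5, mem[0x18]=0x72, mem[0x16]=0xbd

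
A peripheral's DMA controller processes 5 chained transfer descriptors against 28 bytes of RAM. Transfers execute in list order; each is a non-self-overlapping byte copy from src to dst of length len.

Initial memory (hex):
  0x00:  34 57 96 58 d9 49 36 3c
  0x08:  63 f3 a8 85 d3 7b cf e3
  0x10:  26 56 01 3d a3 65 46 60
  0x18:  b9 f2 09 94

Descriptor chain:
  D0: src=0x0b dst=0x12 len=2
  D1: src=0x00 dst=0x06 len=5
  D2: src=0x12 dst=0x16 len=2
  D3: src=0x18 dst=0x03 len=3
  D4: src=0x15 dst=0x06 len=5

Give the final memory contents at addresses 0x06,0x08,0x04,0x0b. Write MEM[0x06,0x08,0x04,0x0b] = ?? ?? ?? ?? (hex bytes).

  after D0: wrote 2B at 0x12 = 85d3
  after D1: wrote 5B at 0x06 = 34579658d9
  after D2: wrote 2B at 0x16 = 85d3
  after D3: wrote 3B at 0x03 = b9f209
  after D4: wrote 5B at 0x06 = 6585d3b9f2
query mem[0x06]=0x65, mem[0x08]=0xd3, mem[0x04]=0xf2, mem[0x0b]=0x85

MEM[0x06,0x08,0x04,0x0b] = 65 d3 f2 85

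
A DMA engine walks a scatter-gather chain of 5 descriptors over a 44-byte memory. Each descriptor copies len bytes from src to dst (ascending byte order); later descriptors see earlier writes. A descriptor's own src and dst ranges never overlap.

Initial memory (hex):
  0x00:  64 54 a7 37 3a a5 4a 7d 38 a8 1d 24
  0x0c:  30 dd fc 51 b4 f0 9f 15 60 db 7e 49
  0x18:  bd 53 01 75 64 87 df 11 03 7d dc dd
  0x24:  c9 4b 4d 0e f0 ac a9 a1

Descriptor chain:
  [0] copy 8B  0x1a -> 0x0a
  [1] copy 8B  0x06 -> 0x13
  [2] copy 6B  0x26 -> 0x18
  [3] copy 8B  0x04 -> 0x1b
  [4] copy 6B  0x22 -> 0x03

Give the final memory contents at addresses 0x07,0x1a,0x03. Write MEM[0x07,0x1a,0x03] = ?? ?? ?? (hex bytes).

  after D0: wrote 8B at 0x0a = 01756487df11037d
  after D1: wrote 8B at 0x13 = 4a7d38a801756487
  after D2: wrote 6B at 0x18 = 4d0ef0aca9a1
  after D3: wrote 8B at 0x1b = 3aa54a7d38a80175
  after D4: wrote 6B at 0x03 = 75ddc94b4d0e
query mem[0x07]=0x4d, mem[0x1a]=0xf0, mem[0x03]=0x75

MEM[0x07,0x1a,0x03] = 4d f0 75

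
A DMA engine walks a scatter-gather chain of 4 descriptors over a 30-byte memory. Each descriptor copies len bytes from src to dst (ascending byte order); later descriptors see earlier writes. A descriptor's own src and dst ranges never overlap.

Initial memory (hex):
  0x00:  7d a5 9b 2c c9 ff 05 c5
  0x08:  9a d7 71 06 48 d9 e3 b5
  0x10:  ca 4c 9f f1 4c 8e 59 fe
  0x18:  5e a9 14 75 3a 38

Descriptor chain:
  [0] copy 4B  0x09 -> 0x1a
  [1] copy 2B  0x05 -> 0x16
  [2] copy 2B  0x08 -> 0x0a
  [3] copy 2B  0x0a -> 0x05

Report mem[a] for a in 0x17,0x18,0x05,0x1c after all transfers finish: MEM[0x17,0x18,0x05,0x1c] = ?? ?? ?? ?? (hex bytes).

MEM[0x17,0x18,0x05,0x1c] = 05 5e 9a 06

#0 dst[0x1a+4] := {0xd7,0x71,0x06,0x48}
#1 dst[0x16+2] := {0xff,0x05}
#2 dst[0x0a+2] := {0x9a,0xd7}
#3 dst[0x05+2] := {0x9a,0xd7}
query mem[0x17]=0x05, mem[0x18]=0x5e, mem[0x05]=0x9a, mem[0x1c]=0x06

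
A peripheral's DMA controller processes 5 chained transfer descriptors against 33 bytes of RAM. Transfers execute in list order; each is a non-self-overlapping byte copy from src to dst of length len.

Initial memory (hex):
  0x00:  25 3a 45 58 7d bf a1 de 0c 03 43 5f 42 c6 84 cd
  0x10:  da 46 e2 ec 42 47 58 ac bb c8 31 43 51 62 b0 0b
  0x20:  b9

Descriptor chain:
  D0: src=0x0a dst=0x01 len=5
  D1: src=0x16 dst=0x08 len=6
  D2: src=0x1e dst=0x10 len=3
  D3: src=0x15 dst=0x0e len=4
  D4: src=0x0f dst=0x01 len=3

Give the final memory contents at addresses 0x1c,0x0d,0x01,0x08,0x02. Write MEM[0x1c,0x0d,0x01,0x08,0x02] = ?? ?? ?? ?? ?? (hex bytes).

MEM[0x1c,0x0d,0x01,0x08,0x02] = 51 43 58 58 ac

[0] 0x0a->0x01 len=5 : 43 5f 42 c6 84
[1] 0x16->0x08 len=6 : 58 ac bb c8 31 43
[2] 0x1e->0x10 len=3 : b0 0b b9
[3] 0x15->0x0e len=4 : 47 58 ac bb
[4] 0x0f->0x01 len=3 : 58 ac bb
query mem[0x1c]=0x51, mem[0x0d]=0x43, mem[0x01]=0x58, mem[0x08]=0x58, mem[0x02]=0xac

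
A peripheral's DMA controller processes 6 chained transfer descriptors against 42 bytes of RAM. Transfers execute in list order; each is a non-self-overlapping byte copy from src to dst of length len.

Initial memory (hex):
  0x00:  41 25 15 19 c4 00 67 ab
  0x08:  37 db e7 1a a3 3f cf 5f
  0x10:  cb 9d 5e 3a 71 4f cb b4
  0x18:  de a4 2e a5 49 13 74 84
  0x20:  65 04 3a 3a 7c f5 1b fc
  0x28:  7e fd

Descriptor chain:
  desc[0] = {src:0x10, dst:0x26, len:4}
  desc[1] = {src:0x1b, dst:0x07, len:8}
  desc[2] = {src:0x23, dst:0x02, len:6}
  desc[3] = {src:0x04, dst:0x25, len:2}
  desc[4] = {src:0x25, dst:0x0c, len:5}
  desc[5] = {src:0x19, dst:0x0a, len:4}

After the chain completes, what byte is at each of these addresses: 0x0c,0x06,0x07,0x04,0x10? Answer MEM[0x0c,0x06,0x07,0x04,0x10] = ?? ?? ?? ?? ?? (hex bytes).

D0: mem[0x26..0x29] <- [cb 9d 5e 3a]
D1: mem[0x07..0x0e] <- [a5 49 13 74 84 65 04 3a]
D2: mem[0x02..0x07] <- [3a 7c f5 cb 9d 5e]
D3: mem[0x25..0x26] <- [f5 cb]
D4: mem[0x0c..0x10] <- [f5 cb 9d 5e 3a]
D5: mem[0x0a..0x0d] <- [a4 2e a5 49]
query mem[0x0c]=0xa5, mem[0x06]=0x9d, mem[0x07]=0x5e, mem[0x04]=0xf5, mem[0x10]=0x3a

MEM[0x0c,0x06,0x07,0x04,0x10] = a5 9d 5e f5 3a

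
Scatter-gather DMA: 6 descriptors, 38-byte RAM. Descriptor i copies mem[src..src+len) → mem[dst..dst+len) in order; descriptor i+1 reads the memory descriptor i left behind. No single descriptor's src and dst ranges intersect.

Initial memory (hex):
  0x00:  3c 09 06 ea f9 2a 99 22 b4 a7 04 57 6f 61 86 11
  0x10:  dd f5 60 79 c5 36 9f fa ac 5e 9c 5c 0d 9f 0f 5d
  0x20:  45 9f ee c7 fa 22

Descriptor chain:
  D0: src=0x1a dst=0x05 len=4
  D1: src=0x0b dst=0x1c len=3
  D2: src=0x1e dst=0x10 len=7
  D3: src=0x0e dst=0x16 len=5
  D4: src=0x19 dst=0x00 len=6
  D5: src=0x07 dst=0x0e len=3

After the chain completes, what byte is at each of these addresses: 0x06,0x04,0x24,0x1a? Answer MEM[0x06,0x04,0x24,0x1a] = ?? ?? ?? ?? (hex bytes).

MEM[0x06,0x04,0x24,0x1a] = 5c 6f fa 45

D0: mem[0x05..0x08] <- [9c 5c 0d 9f]
D1: mem[0x1c..0x1e] <- [57 6f 61]
D2: mem[0x10..0x16] <- [61 5d 45 9f ee c7 fa]
D3: mem[0x16..0x1a] <- [86 11 61 5d 45]
D4: mem[0x00..0x05] <- [5d 45 5c 57 6f 61]
D5: mem[0x0e..0x10] <- [0d 9f a7]
query mem[0x06]=0x5c, mem[0x04]=0x6f, mem[0x24]=0xfa, mem[0x1a]=0x45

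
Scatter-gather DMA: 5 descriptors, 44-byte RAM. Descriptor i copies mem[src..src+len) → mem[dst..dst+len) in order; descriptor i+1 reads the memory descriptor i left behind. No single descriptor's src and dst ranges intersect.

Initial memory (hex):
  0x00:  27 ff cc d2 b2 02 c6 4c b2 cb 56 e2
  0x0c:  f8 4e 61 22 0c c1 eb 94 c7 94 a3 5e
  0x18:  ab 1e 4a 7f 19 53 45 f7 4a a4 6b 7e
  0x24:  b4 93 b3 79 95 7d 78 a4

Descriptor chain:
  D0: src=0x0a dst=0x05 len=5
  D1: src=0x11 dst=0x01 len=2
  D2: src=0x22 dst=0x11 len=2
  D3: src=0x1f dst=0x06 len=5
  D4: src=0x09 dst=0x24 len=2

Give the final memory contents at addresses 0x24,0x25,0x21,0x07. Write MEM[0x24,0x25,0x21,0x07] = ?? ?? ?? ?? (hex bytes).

#0 dst[0x05+5] := {0x56,0xe2,0xf8,0x4e,0x61}
#1 dst[0x01+2] := {0xc1,0xeb}
#2 dst[0x11+2] := {0x6b,0x7e}
#3 dst[0x06+5] := {0xf7,0x4a,0xa4,0x6b,0x7e}
#4 dst[0x24+2] := {0x6b,0x7e}
query mem[0x24]=0x6b, mem[0x25]=0x7e, mem[0x21]=0xa4, mem[0x07]=0x4a

MEM[0x24,0x25,0x21,0x07] = 6b 7e a4 4a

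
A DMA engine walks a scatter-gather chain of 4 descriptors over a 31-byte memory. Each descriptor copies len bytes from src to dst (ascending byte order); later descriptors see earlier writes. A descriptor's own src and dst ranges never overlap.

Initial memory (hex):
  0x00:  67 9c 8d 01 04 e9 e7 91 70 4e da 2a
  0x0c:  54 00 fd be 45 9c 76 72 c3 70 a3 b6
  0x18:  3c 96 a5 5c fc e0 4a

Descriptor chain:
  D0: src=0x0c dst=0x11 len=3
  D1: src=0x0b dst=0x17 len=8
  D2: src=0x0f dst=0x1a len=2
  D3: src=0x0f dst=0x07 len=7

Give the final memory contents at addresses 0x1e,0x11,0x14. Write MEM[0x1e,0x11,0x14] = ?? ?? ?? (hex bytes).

D0: mem[0x11..0x13] <- [54 00 fd]
D1: mem[0x17..0x1e] <- [2a 54 00 fd be 45 54 00]
D2: mem[0x1a..0x1b] <- [be 45]
D3: mem[0x07..0x0d] <- [be 45 54 00 fd c3 70]
query mem[0x1e]=0x00, mem[0x11]=0x54, mem[0x14]=0xc3

MEM[0x1e,0x11,0x14] = 00 54 c3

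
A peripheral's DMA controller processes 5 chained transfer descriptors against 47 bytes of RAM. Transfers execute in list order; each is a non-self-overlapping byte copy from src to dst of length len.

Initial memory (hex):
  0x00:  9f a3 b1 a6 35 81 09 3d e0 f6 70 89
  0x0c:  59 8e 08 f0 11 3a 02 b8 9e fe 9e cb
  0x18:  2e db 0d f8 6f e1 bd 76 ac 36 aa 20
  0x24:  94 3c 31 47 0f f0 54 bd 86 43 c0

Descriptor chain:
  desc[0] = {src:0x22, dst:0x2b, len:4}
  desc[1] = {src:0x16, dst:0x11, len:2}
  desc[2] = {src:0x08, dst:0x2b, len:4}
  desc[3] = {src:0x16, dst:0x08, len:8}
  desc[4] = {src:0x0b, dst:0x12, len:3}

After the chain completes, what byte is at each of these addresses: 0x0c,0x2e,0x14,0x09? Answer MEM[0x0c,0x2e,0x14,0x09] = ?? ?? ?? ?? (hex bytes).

MEM[0x0c,0x2e,0x14,0x09] = 0d 89 f8 cb

  after D0: wrote 4B at 0x2b = aa20943c
  after D1: wrote 2B at 0x11 = 9ecb
  after D2: wrote 4B at 0x2b = e0f67089
  after D3: wrote 8B at 0x08 = 9ecb2edb0df86fe1
  after D4: wrote 3B at 0x12 = db0df8
query mem[0x0c]=0x0d, mem[0x2e]=0x89, mem[0x14]=0xf8, mem[0x09]=0xcb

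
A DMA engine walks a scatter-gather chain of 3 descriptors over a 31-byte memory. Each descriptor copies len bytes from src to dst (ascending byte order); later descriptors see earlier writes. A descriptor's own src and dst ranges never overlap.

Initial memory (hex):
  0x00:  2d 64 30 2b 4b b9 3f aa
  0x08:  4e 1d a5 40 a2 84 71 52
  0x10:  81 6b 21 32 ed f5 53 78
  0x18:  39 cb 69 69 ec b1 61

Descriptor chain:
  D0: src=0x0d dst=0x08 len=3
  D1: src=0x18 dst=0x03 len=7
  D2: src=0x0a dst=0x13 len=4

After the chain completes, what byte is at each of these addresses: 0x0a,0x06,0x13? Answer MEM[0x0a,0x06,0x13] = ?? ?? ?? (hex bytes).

#0 dst[0x08+3] := {0x84,0x71,0x52}
#1 dst[0x03+7] := {0x39,0xcb,0x69,0x69,0xec,0xb1,0x61}
#2 dst[0x13+4] := {0x52,0x40,0xa2,0x84}
query mem[0x0a]=0x52, mem[0x06]=0x69, mem[0x13]=0x52

MEM[0x0a,0x06,0x13] = 52 69 52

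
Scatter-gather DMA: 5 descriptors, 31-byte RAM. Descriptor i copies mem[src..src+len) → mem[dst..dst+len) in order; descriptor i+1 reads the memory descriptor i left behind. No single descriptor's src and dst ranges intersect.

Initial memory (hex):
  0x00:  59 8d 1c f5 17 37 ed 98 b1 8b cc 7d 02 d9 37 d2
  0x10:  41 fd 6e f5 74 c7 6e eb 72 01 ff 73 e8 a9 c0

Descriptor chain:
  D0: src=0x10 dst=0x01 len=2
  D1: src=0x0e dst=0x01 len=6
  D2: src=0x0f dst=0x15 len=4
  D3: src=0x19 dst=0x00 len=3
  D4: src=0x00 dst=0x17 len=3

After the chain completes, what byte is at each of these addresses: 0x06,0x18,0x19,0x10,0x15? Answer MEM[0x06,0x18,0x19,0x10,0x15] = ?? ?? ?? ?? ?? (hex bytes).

D0: mem[0x01..0x02] <- [41 fd]
D1: mem[0x01..0x06] <- [37 d2 41 fd 6e f5]
D2: mem[0x15..0x18] <- [d2 41 fd 6e]
D3: mem[0x00..0x02] <- [01 ff 73]
D4: mem[0x17..0x19] <- [01 ff 73]
query mem[0x06]=0xf5, mem[0x18]=0xff, mem[0x19]=0x73, mem[0x10]=0x41, mem[0x15]=0xd2

MEM[0x06,0x18,0x19,0x10,0x15] = f5 ff 73 41 d2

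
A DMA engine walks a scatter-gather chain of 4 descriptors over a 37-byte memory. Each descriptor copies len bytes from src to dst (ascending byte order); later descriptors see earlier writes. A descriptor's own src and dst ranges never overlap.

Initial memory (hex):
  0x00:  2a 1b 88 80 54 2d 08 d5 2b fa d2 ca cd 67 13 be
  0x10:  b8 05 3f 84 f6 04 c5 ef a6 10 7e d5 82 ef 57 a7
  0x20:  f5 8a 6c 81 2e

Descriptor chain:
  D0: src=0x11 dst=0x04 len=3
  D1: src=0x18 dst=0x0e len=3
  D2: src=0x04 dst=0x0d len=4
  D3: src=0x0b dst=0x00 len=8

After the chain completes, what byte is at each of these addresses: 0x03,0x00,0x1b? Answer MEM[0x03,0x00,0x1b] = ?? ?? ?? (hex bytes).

[0] 0x11->0x04 len=3 : 05 3f 84
[1] 0x18->0x0e len=3 : a6 10 7e
[2] 0x04->0x0d len=4 : 05 3f 84 d5
[3] 0x0b->0x00 len=8 : ca cd 05 3f 84 d5 05 3f
query mem[0x03]=0x3f, mem[0x00]=0xca, mem[0x1b]=0xd5

MEM[0x03,0x00,0x1b] = 3f ca d5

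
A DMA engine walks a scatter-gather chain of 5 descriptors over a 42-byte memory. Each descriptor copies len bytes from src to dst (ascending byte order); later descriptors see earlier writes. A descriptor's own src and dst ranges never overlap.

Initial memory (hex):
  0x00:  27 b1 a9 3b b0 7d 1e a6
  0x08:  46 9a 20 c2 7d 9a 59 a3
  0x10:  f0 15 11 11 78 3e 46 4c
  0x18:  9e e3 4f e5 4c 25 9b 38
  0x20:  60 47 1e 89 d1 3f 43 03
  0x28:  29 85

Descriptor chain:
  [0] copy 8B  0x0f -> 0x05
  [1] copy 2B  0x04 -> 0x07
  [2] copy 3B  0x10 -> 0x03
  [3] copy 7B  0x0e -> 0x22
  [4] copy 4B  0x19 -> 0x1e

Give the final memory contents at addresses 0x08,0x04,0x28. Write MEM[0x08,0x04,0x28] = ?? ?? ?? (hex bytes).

MEM[0x08,0x04,0x28] = a3 15 78

[0] 0x0f->0x05 len=8 : a3 f0 15 11 11 78 3e 46
[1] 0x04->0x07 len=2 : b0 a3
[2] 0x10->0x03 len=3 : f0 15 11
[3] 0x0e->0x22 len=7 : 59 a3 f0 15 11 11 78
[4] 0x19->0x1e len=4 : e3 4f e5 4c
query mem[0x08]=0xa3, mem[0x04]=0x15, mem[0x28]=0x78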